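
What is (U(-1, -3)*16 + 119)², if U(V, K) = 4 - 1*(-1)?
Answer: 39601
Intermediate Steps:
U(V, K) = 5 (U(V, K) = 4 + 1 = 5)
(U(-1, -3)*16 + 119)² = (5*16 + 119)² = (80 + 119)² = 199² = 39601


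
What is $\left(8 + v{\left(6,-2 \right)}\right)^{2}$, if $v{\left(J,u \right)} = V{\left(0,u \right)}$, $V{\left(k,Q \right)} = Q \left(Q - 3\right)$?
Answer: $324$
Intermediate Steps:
$V{\left(k,Q \right)} = Q \left(-3 + Q\right)$
$v{\left(J,u \right)} = u \left(-3 + u\right)$
$\left(8 + v{\left(6,-2 \right)}\right)^{2} = \left(8 - 2 \left(-3 - 2\right)\right)^{2} = \left(8 - -10\right)^{2} = \left(8 + 10\right)^{2} = 18^{2} = 324$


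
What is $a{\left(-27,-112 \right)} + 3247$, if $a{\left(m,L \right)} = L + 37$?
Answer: $3172$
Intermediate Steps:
$a{\left(m,L \right)} = 37 + L$
$a{\left(-27,-112 \right)} + 3247 = \left(37 - 112\right) + 3247 = -75 + 3247 = 3172$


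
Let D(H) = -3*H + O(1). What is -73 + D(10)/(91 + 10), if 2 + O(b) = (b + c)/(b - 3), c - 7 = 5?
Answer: -14823/202 ≈ -73.381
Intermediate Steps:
c = 12 (c = 7 + 5 = 12)
O(b) = -2 + (12 + b)/(-3 + b) (O(b) = -2 + (b + 12)/(b - 3) = -2 + (12 + b)/(-3 + b))
D(H) = -17/2 - 3*H (D(H) = -3*H + (18 - 1*1)/(-3 + 1) = -3*H + (18 - 1)/(-2) = -3*H - ½*17 = -3*H - 17/2 = -17/2 - 3*H)
-73 + D(10)/(91 + 10) = -73 + (-17/2 - 3*10)/(91 + 10) = -73 + (-17/2 - 30)/101 = -73 - 77/2*1/101 = -73 - 77/202 = -14823/202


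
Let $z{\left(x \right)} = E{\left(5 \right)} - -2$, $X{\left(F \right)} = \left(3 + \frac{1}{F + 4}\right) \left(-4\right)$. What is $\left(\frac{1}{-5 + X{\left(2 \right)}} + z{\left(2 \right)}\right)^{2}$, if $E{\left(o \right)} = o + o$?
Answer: $\frac{400689}{2809} \approx 142.64$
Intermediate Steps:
$X{\left(F \right)} = -12 - \frac{4}{4 + F}$ ($X{\left(F \right)} = \left(3 + \frac{1}{4 + F}\right) \left(-4\right) = -12 - \frac{4}{4 + F}$)
$E{\left(o \right)} = 2 o$
$z{\left(x \right)} = 12$ ($z{\left(x \right)} = 2 \cdot 5 - -2 = 10 + 2 = 12$)
$\left(\frac{1}{-5 + X{\left(2 \right)}} + z{\left(2 \right)}\right)^{2} = \left(\frac{1}{-5 + \frac{4 \left(-13 - 6\right)}{4 + 2}} + 12\right)^{2} = \left(\frac{1}{-5 + \frac{4 \left(-13 - 6\right)}{6}} + 12\right)^{2} = \left(\frac{1}{-5 + 4 \cdot \frac{1}{6} \left(-19\right)} + 12\right)^{2} = \left(\frac{1}{-5 - \frac{38}{3}} + 12\right)^{2} = \left(\frac{1}{- \frac{53}{3}} + 12\right)^{2} = \left(- \frac{3}{53} + 12\right)^{2} = \left(\frac{633}{53}\right)^{2} = \frac{400689}{2809}$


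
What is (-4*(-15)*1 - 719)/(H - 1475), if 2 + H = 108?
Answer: 659/1369 ≈ 0.48137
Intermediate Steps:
H = 106 (H = -2 + 108 = 106)
(-4*(-15)*1 - 719)/(H - 1475) = (-4*(-15)*1 - 719)/(106 - 1475) = (60*1 - 719)/(-1369) = (60 - 719)*(-1/1369) = -659*(-1/1369) = 659/1369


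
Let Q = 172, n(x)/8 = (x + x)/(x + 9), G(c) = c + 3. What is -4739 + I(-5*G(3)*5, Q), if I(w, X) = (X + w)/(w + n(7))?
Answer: -61609/13 ≈ -4739.2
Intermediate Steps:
G(c) = 3 + c
n(x) = 16*x/(9 + x) (n(x) = 8*((x + x)/(x + 9)) = 8*((2*x)/(9 + x)) = 8*(2*x/(9 + x)) = 16*x/(9 + x))
I(w, X) = (X + w)/(7 + w) (I(w, X) = (X + w)/(w + 16*7/(9 + 7)) = (X + w)/(w + 16*7/16) = (X + w)/(w + 16*7*(1/16)) = (X + w)/(w + 7) = (X + w)/(7 + w))
-4739 + I(-5*G(3)*5, Q) = -4739 + (172 - 5*(3 + 3)*5)/(7 - 5*(3 + 3)*5) = -4739 + (172 - 5*6*5)/(7 - 5*6*5) = -4739 + (172 - 30*5)/(7 - 30*5) = -4739 + (172 - 150)/(7 - 150) = -4739 + 22/(-143) = -4739 - 1/143*22 = -4739 - 2/13 = -61609/13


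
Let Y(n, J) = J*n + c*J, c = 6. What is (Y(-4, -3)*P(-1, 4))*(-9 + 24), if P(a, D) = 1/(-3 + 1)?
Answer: 45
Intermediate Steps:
P(a, D) = -1/2 (P(a, D) = 1/(-2) = -1/2)
Y(n, J) = 6*J + J*n (Y(n, J) = J*n + 6*J = 6*J + J*n)
(Y(-4, -3)*P(-1, 4))*(-9 + 24) = (-3*(6 - 4)*(-1/2))*(-9 + 24) = (-3*2*(-1/2))*15 = -6*(-1/2)*15 = 3*15 = 45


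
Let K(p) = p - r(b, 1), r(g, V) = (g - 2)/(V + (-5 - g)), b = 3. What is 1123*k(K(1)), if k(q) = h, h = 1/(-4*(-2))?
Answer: 1123/8 ≈ 140.38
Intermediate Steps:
r(g, V) = (-2 + g)/(-5 + V - g)
K(p) = ⅐ + p (K(p) = p - (2 - 1*3)/(5 + 3 - 1*1) = p - (2 - 3)/(5 + 3 - 1) = p - (-1)/7 = p - 1*(-⅐) = p + ⅐ = ⅐ + p)
h = ⅛ (h = 1/8 = ⅛ ≈ 0.12500)
k(q) = ⅛
1123*k(K(1)) = 1123*(⅛) = 1123/8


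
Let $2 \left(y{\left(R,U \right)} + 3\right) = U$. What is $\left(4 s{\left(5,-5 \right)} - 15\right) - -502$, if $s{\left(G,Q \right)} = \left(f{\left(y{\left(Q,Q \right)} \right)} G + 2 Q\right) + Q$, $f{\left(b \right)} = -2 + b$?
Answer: $277$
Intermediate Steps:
$y{\left(R,U \right)} = -3 + \frac{U}{2}$
$s{\left(G,Q \right)} = 3 Q + G \left(-5 + \frac{Q}{2}\right)$ ($s{\left(G,Q \right)} = \left(\left(-2 + \left(-3 + \frac{Q}{2}\right)\right) G + 2 Q\right) + Q = \left(\left(-5 + \frac{Q}{2}\right) G + 2 Q\right) + Q = \left(G \left(-5 + \frac{Q}{2}\right) + 2 Q\right) + Q = \left(2 Q + G \left(-5 + \frac{Q}{2}\right)\right) + Q = 3 Q + G \left(-5 + \frac{Q}{2}\right)$)
$\left(4 s{\left(5,-5 \right)} - 15\right) - -502 = \left(4 \left(3 \left(-5\right) + \frac{1}{2} \cdot 5 \left(-10 - 5\right)\right) - 15\right) - -502 = \left(4 \left(-15 + \frac{1}{2} \cdot 5 \left(-15\right)\right) - 15\right) + 502 = \left(4 \left(-15 - \frac{75}{2}\right) - 15\right) + 502 = \left(4 \left(- \frac{105}{2}\right) - 15\right) + 502 = \left(-210 - 15\right) + 502 = -225 + 502 = 277$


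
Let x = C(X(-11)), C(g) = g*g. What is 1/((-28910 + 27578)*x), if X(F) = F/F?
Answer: -1/1332 ≈ -0.00075075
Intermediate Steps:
X(F) = 1
C(g) = g²
x = 1 (x = 1² = 1)
1/((-28910 + 27578)*x) = 1/((-28910 + 27578)*1) = 1/(-1332) = -1/1332*1 = -1/1332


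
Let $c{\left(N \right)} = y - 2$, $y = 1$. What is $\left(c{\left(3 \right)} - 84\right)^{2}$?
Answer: $7225$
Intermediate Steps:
$c{\left(N \right)} = -1$ ($c{\left(N \right)} = 1 - 2 = -1$)
$\left(c{\left(3 \right)} - 84\right)^{2} = \left(-1 - 84\right)^{2} = \left(-85\right)^{2} = 7225$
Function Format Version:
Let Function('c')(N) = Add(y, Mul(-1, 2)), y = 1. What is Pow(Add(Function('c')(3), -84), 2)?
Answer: 7225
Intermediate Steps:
Function('c')(N) = -1 (Function('c')(N) = Add(1, Mul(-1, 2)) = Add(1, -2) = -1)
Pow(Add(Function('c')(3), -84), 2) = Pow(Add(-1, -84), 2) = Pow(-85, 2) = 7225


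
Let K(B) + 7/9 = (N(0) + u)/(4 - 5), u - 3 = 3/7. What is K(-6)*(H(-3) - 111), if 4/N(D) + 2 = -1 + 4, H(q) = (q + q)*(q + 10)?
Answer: 8789/7 ≈ 1255.6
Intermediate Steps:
H(q) = 2*q*(10 + q) (H(q) = (2*q)*(10 + q) = 2*q*(10 + q))
N(D) = 4 (N(D) = 4/(-2 + (-1 + 4)) = 4/(-2 + 3) = 4/1 = 4*1 = 4)
u = 24/7 (u = 3 + 3/7 = 24/7 ≈ 3.4286)
K(B) = -517/63 (K(B) = -7/9 + (4 + 24/7)/(4 - 5) = -7/9 + (52/7)/(-1) = -7/9 + (52/7)*(-1) = -7/9 - 52/7 = -517/63)
K(-6)*(H(-3) - 111) = -517*(2*(-3)*(10 - 3) - 111)/63 = -517*(2*(-3)*7 - 111)/63 = -517*(-42 - 111)/63 = -517/63*(-153) = 8789/7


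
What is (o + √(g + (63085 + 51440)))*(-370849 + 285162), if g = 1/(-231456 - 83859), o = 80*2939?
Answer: -20146727440 - 12241*√25819687017410/2145 ≈ -2.0176e+10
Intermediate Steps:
o = 235120
g = -1/315315 (g = 1/(-315315) = -1/315315 ≈ -3.1714e-6)
(o + √(g + (63085 + 51440)))*(-370849 + 285162) = (235120 + √(-1/315315 + (63085 + 51440)))*(-370849 + 285162) = (235120 + √(-1/315315 + 114525))*(-85687) = (235120 + √(36111450374/315315))*(-85687) = (235120 + √25819687017410/15015)*(-85687) = -20146727440 - 12241*√25819687017410/2145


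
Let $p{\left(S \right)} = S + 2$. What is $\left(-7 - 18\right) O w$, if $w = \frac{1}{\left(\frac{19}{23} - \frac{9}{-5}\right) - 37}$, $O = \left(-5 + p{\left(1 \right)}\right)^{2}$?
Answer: $\frac{11500}{3953} \approx 2.9092$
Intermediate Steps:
$p{\left(S \right)} = 2 + S$
$O = 4$ ($O = \left(-5 + \left(2 + 1\right)\right)^{2} = \left(-5 + 3\right)^{2} = \left(-2\right)^{2} = 4$)
$w = - \frac{115}{3953}$ ($w = \frac{1}{\left(19 \cdot \frac{1}{23} - - \frac{9}{5}\right) - 37} = \frac{1}{\left(\frac{19}{23} + \frac{9}{5}\right) - 37} = \frac{1}{\frac{302}{115} - 37} = \frac{1}{- \frac{3953}{115}} = - \frac{115}{3953} \approx -0.029092$)
$\left(-7 - 18\right) O w = \left(-7 - 18\right) 4 \left(- \frac{115}{3953}\right) = \left(-25\right) 4 \left(- \frac{115}{3953}\right) = \left(-100\right) \left(- \frac{115}{3953}\right) = \frac{11500}{3953}$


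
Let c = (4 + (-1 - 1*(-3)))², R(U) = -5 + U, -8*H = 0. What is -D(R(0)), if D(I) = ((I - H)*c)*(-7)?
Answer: -1260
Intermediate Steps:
H = 0 (H = -⅛*0 = 0)
c = 36 (c = (4 + (-1 + 3))² = (4 + 2)² = 6² = 36)
D(I) = -252*I (D(I) = ((I - 1*0)*36)*(-7) = ((I + 0)*36)*(-7) = (I*36)*(-7) = (36*I)*(-7) = -252*I)
-D(R(0)) = -(-252)*(-5 + 0) = -(-252)*(-5) = -1*1260 = -1260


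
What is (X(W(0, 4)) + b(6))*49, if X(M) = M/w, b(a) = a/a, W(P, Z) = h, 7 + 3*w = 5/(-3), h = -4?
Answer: 1519/13 ≈ 116.85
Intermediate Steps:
w = -26/9 (w = -7/3 + (5/(-3))/3 = -7/3 + (5*(-⅓))/3 = -7/3 + (⅓)*(-5/3) = -7/3 - 5/9 = -26/9 ≈ -2.8889)
W(P, Z) = -4
b(a) = 1
X(M) = -9*M/26 (X(M) = M/(-26/9) = M*(-9/26) = -9*M/26)
(X(W(0, 4)) + b(6))*49 = (-9/26*(-4) + 1)*49 = (18/13 + 1)*49 = (31/13)*49 = 1519/13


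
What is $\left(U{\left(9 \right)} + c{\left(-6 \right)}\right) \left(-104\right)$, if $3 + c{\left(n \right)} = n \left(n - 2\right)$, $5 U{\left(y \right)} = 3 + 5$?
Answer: $- \frac{24232}{5} \approx -4846.4$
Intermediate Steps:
$U{\left(y \right)} = \frac{8}{5}$ ($U{\left(y \right)} = \frac{3 + 5}{5} = \frac{1}{5} \cdot 8 = \frac{8}{5}$)
$c{\left(n \right)} = -3 + n \left(-2 + n\right)$ ($c{\left(n \right)} = -3 + n \left(n - 2\right) = -3 + n \left(-2 + n\right)$)
$\left(U{\left(9 \right)} + c{\left(-6 \right)}\right) \left(-104\right) = \left(\frac{8}{5} - \left(-9 - 36\right)\right) \left(-104\right) = \left(\frac{8}{5} + \left(-3 + 36 + 12\right)\right) \left(-104\right) = \left(\frac{8}{5} + 45\right) \left(-104\right) = \frac{233}{5} \left(-104\right) = - \frac{24232}{5}$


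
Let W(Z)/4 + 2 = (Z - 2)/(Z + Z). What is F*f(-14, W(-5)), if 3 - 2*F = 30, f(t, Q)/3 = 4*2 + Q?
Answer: -567/5 ≈ -113.40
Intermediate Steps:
W(Z) = -8 + 2*(-2 + Z)/Z (W(Z) = -8 + 4*((Z - 2)/(Z + Z)) = -8 + 4*((-2 + Z)/((2*Z))) = -8 + 4*((-2 + Z)*(1/(2*Z))) = -8 + 4*((-2 + Z)/(2*Z)) = -8 + 2*(-2 + Z)/Z)
f(t, Q) = 24 + 3*Q (f(t, Q) = 3*(4*2 + Q) = 3*(8 + Q) = 24 + 3*Q)
F = -27/2 (F = 3/2 - 1/2*30 = 3/2 - 15 = -27/2 ≈ -13.500)
F*f(-14, W(-5)) = -27*(24 + 3*(-6 - 4/(-5)))/2 = -27*(24 + 3*(-6 - 4*(-1/5)))/2 = -27*(24 + 3*(-6 + 4/5))/2 = -27*(24 + 3*(-26/5))/2 = -27*(24 - 78/5)/2 = -27/2*42/5 = -567/5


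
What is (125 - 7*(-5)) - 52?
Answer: 108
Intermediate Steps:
(125 - 7*(-5)) - 52 = (125 + 35) - 52 = 160 - 52 = 108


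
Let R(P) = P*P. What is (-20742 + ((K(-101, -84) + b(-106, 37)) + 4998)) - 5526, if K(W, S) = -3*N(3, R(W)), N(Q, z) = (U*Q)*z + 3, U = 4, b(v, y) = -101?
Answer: -388616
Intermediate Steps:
R(P) = P²
N(Q, z) = 3 + 4*Q*z (N(Q, z) = (4*Q)*z + 3 = 4*Q*z + 3 = 3 + 4*Q*z)
K(W, S) = -9 - 36*W² (K(W, S) = -3*(3 + 4*3*W²) = -3*(3 + 12*W²) = -9 - 36*W²)
(-20742 + ((K(-101, -84) + b(-106, 37)) + 4998)) - 5526 = (-20742 + (((-9 - 36*(-101)²) - 101) + 4998)) - 5526 = (-20742 + (((-9 - 36*10201) - 101) + 4998)) - 5526 = (-20742 + (((-9 - 367236) - 101) + 4998)) - 5526 = (-20742 + ((-367245 - 101) + 4998)) - 5526 = (-20742 + (-367346 + 4998)) - 5526 = (-20742 - 362348) - 5526 = -383090 - 5526 = -388616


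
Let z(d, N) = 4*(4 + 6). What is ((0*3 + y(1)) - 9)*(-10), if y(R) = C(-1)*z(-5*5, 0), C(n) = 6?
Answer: -2310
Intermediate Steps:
z(d, N) = 40 (z(d, N) = 4*10 = 40)
y(R) = 240 (y(R) = 6*40 = 240)
((0*3 + y(1)) - 9)*(-10) = ((0*3 + 240) - 9)*(-10) = ((0 + 240) - 9)*(-10) = (240 - 9)*(-10) = 231*(-10) = -2310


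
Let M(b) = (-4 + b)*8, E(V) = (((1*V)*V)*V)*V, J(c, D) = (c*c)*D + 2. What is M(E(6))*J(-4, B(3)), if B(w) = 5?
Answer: 847552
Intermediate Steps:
J(c, D) = 2 + D*c² (J(c, D) = c²*D + 2 = D*c² + 2 = 2 + D*c²)
E(V) = V⁴ (E(V) = ((V*V)*V)*V = (V²*V)*V = V³*V = V⁴)
M(b) = -32 + 8*b
M(E(6))*J(-4, B(3)) = (-32 + 8*6⁴)*(2 + 5*(-4)²) = (-32 + 8*1296)*(2 + 5*16) = (-32 + 10368)*(2 + 80) = 10336*82 = 847552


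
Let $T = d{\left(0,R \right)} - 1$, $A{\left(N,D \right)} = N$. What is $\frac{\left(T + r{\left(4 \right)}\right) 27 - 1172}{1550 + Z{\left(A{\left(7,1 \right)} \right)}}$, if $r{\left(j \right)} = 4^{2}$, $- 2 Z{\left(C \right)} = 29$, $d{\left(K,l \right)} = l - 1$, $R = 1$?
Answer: $- \frac{1534}{3071} \approx -0.49951$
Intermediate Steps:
$d{\left(K,l \right)} = -1 + l$
$Z{\left(C \right)} = - \frac{29}{2}$ ($Z{\left(C \right)} = \left(- \frac{1}{2}\right) 29 = - \frac{29}{2}$)
$r{\left(j \right)} = 16$
$T = -1$ ($T = \left(-1 + 1\right) - 1 = 0 - 1 = -1$)
$\frac{\left(T + r{\left(4 \right)}\right) 27 - 1172}{1550 + Z{\left(A{\left(7,1 \right)} \right)}} = \frac{\left(-1 + 16\right) 27 - 1172}{1550 - \frac{29}{2}} = \frac{15 \cdot 27 - 1172}{\frac{3071}{2}} = \left(405 - 1172\right) \frac{2}{3071} = \left(-767\right) \frac{2}{3071} = - \frac{1534}{3071}$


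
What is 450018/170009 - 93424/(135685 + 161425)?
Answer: 58910963582/25255686995 ≈ 2.3326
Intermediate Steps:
450018/170009 - 93424/(135685 + 161425) = 450018*(1/170009) - 93424/297110 = 450018/170009 - 93424*1/297110 = 450018/170009 - 46712/148555 = 58910963582/25255686995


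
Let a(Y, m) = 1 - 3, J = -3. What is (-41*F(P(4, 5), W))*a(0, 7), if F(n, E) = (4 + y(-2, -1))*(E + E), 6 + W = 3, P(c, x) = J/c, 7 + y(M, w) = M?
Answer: 2460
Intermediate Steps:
y(M, w) = -7 + M
a(Y, m) = -2
P(c, x) = -3/c
W = -3 (W = -6 + 3 = -3)
F(n, E) = -10*E (F(n, E) = (4 + (-7 - 2))*(E + E) = (4 - 9)*(2*E) = -10*E)
(-41*F(P(4, 5), W))*a(0, 7) = -(-410)*(-3)*(-2) = -41*30*(-2) = -1230*(-2) = 2460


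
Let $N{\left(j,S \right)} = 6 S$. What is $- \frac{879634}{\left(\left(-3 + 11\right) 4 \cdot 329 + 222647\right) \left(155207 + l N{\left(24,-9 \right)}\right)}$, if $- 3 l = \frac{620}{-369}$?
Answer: $- \frac{36064994}{1483516944225} \approx -2.431 \cdot 10^{-5}$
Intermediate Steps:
$l = \frac{620}{1107}$ ($l = - \frac{620 \frac{1}{-369}}{3} = - \frac{620 \left(- \frac{1}{369}\right)}{3} = \left(- \frac{1}{3}\right) \left(- \frac{620}{369}\right) = \frac{620}{1107} \approx 0.56007$)
$- \frac{879634}{\left(\left(-3 + 11\right) 4 \cdot 329 + 222647\right) \left(155207 + l N{\left(24,-9 \right)}\right)} = - \frac{879634}{\left(\left(-3 + 11\right) 4 \cdot 329 + 222647\right) \left(155207 + \frac{620 \cdot 6 \left(-9\right)}{1107}\right)} = - \frac{879634}{\left(8 \cdot 4 \cdot 329 + 222647\right) \left(155207 + \frac{620}{1107} \left(-54\right)\right)} = - \frac{879634}{\left(32 \cdot 329 + 222647\right) \left(155207 - \frac{1240}{41}\right)} = - \frac{879634}{\left(10528 + 222647\right) \frac{6362247}{41}} = - \frac{879634}{233175 \cdot \frac{6362247}{41}} = - \frac{879634}{\frac{1483516944225}{41}} = \left(-879634\right) \frac{41}{1483516944225} = - \frac{36064994}{1483516944225}$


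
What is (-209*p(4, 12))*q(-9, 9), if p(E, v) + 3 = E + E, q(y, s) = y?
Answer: 9405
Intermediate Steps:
p(E, v) = -3 + 2*E (p(E, v) = -3 + (E + E) = -3 + 2*E)
(-209*p(4, 12))*q(-9, 9) = -209*(-3 + 2*4)*(-9) = -209*(-3 + 8)*(-9) = -209*5*(-9) = -1045*(-9) = 9405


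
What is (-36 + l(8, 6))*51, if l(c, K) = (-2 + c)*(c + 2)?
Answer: 1224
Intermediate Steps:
l(c, K) = (-2 + c)*(2 + c)
(-36 + l(8, 6))*51 = (-36 + (-4 + 8²))*51 = (-36 + (-4 + 64))*51 = (-36 + 60)*51 = 24*51 = 1224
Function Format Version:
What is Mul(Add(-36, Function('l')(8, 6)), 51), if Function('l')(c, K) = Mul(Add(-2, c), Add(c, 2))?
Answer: 1224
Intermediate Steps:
Function('l')(c, K) = Mul(Add(-2, c), Add(2, c))
Mul(Add(-36, Function('l')(8, 6)), 51) = Mul(Add(-36, Add(-4, Pow(8, 2))), 51) = Mul(Add(-36, Add(-4, 64)), 51) = Mul(Add(-36, 60), 51) = Mul(24, 51) = 1224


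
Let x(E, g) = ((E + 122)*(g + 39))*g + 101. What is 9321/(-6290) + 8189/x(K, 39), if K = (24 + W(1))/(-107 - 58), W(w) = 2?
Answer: -187231628981/128259459190 ≈ -1.4598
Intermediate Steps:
K = -26/165 (K = (24 + 2)/(-107 - 58) = 26/(-165) = 26*(-1/165) = -26/165 ≈ -0.15758)
x(E, g) = 101 + g*(39 + g)*(122 + E) (x(E, g) = ((122 + E)*(39 + g))*g + 101 = ((39 + g)*(122 + E))*g + 101 = g*(39 + g)*(122 + E) + 101 = 101 + g*(39 + g)*(122 + E))
9321/(-6290) + 8189/x(K, 39) = 9321/(-6290) + 8189/(101 + 122*39² + 4758*39 - 26/165*39² + 39*(-26/165)*39) = 9321*(-1/6290) + 8189/(101 + 122*1521 + 185562 - 26/165*1521 - 13182/55) = -9321/6290 + 8189/(101 + 185562 + 185562 - 13182/55 - 13182/55) = -9321/6290 + 8189/(20391011/55) = -9321/6290 + 8189*(55/20391011) = -9321/6290 + 450395/20391011 = -187231628981/128259459190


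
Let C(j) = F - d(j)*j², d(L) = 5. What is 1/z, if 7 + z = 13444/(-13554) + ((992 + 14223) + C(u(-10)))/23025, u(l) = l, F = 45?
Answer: -10402695/76468567 ≈ -0.13604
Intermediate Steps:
C(j) = 45 - 5*j²
z = -76468567/10402695 (z = -7 + (13444/(-13554) + ((992 + 14223) + (45 - 5*(-10)²))/23025) = -7 + (13444*(-1/13554) + (15215 + (45 - 5*100))*(1/23025)) = -7 + (-6722/6777 + (15215 + (45 - 500))*(1/23025)) = -7 + (-6722/6777 + (15215 - 455)*(1/23025)) = -7 + (-6722/6777 + 14760*(1/23025)) = -7 + (-6722/6777 + 984/1535) = -7 - 3649702/10402695 = -76468567/10402695 ≈ -7.3508)
1/z = 1/(-76468567/10402695) = -10402695/76468567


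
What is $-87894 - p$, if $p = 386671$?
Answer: $-474565$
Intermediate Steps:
$-87894 - p = -87894 - 386671 = -474565$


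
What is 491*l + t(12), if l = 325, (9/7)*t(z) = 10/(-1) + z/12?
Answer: 159568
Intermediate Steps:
t(z) = -70/9 + 7*z/108 (t(z) = 7*(10/(-1) + z/12)/9 = 7*(10*(-1) + z*(1/12))/9 = 7*(-10 + z/12)/9 = -70/9 + 7*z/108)
491*l + t(12) = 491*325 + (-70/9 + (7/108)*12) = 159575 + (-70/9 + 7/9) = 159575 - 7 = 159568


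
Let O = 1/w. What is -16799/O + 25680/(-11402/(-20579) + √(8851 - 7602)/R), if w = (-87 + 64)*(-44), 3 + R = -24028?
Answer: -84857403674604517746396/5005084815505429 + 17423048201638352*√1249/5005084815505429 ≈ -1.6954e+7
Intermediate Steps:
R = -24031 (R = -3 - 24028 = -24031)
w = 1012 (w = -23*(-44) = 1012)
O = 1/1012 ≈ 0.00098814
-16799/O + 25680/(-11402/(-20579) + √(8851 - 7602)/R) = -16799/1/1012 + 25680/(-11402/(-20579) + √(8851 - 7602)/(-24031)) = -16799*1012 + 25680/(-11402*(-1/20579) + √1249*(-1/24031)) = -17000588 + 25680/(11402/20579 - √1249/24031)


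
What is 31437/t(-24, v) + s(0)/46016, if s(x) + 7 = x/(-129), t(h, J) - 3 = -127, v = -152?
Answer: -361651465/1426496 ≈ -253.52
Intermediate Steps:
t(h, J) = -124 (t(h, J) = 3 - 127 = -124)
s(x) = -7 - x/129 (s(x) = -7 + x/(-129) = -7 + x*(-1/129) = -7 - x/129)
31437/t(-24, v) + s(0)/46016 = 31437/(-124) + (-7 - 1/129*0)/46016 = 31437*(-1/124) + (-7 + 0)*(1/46016) = -31437/124 - 7*1/46016 = -31437/124 - 7/46016 = -361651465/1426496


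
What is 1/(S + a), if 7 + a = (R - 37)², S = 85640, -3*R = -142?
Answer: 9/771658 ≈ 1.1663e-5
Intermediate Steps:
R = 142/3 (R = -⅓*(-142) = 142/3 ≈ 47.333)
a = 898/9 (a = -7 + (142/3 - 37)² = -7 + (31/3)² = -7 + 961/9 = 898/9 ≈ 99.778)
1/(S + a) = 1/(85640 + 898/9) = 1/(771658/9) = 9/771658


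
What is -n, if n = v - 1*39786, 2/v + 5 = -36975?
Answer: 735643141/18490 ≈ 39786.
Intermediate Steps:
v = -1/18490 (v = 2/(-5 - 36975) = 2/(-36980) = 2*(-1/36980) = -1/18490 ≈ -5.4083e-5)
n = -735643141/18490 (n = -1/18490 - 1*39786 = -1/18490 - 39786 = -735643141/18490 ≈ -39786.)
-n = -1*(-735643141/18490) = 735643141/18490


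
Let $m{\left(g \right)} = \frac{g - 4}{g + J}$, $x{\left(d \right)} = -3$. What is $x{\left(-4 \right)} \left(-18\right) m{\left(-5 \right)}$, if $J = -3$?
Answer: $\frac{243}{4} \approx 60.75$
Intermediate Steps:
$m{\left(g \right)} = \frac{-4 + g}{-3 + g}$ ($m{\left(g \right)} = \frac{g - 4}{g - 3} = \frac{-4 + g}{-3 + g}$)
$x{\left(-4 \right)} \left(-18\right) m{\left(-5 \right)} = \left(-3\right) \left(-18\right) \frac{-4 - 5}{-3 - 5} = 54 \frac{1}{-8} \left(-9\right) = 54 \left(\left(- \frac{1}{8}\right) \left(-9\right)\right) = 54 \cdot \frac{9}{8} = \frac{243}{4}$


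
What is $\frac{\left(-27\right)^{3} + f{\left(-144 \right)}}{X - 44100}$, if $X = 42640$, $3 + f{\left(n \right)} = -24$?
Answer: $\frac{27}{2} \approx 13.5$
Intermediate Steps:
$f{\left(n \right)} = -27$ ($f{\left(n \right)} = -3 - 24 = -27$)
$\frac{\left(-27\right)^{3} + f{\left(-144 \right)}}{X - 44100} = \frac{\left(-27\right)^{3} - 27}{42640 - 44100} = \frac{-19683 - 27}{-1460} = \left(-19710\right) \left(- \frac{1}{1460}\right) = \frac{27}{2}$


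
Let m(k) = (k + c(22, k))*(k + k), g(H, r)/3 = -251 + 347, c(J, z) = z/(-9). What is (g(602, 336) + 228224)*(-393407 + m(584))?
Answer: 437882235296/9 ≈ 4.8654e+10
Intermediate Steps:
c(J, z) = -z/9 (c(J, z) = z*(-⅑) = -z/9)
g(H, r) = 288 (g(H, r) = 3*(-251 + 347) = 3*96 = 288)
m(k) = 16*k²/9 (m(k) = (k - k/9)*(k + k) = (8*k/9)*(2*k) = 16*k²/9)
(g(602, 336) + 228224)*(-393407 + m(584)) = (288 + 228224)*(-393407 + (16/9)*584²) = 228512*(-393407 + (16/9)*341056) = 228512*(-393407 + 5456896/9) = 228512*(1916233/9) = 437882235296/9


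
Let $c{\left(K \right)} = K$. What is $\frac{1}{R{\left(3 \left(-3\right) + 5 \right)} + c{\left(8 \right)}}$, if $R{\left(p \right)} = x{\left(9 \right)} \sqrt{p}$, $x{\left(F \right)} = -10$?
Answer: $\frac{1}{58} + \frac{5 i}{116} \approx 0.017241 + 0.043103 i$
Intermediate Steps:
$R{\left(p \right)} = - 10 \sqrt{p}$
$\frac{1}{R{\left(3 \left(-3\right) + 5 \right)} + c{\left(8 \right)}} = \frac{1}{- 10 \sqrt{3 \left(-3\right) + 5} + 8} = \frac{1}{- 10 \sqrt{-9 + 5} + 8} = \frac{1}{- 10 \sqrt{-4} + 8} = \frac{1}{- 10 \cdot 2 i + 8} = \frac{1}{- 20 i + 8} = \frac{1}{8 - 20 i} = \frac{8 + 20 i}{464}$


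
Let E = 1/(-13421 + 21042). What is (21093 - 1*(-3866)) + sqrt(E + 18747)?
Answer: 24959 + 2*sqrt(272204759362)/7621 ≈ 25096.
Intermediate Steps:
E = 1/7621 ≈ 0.00013122
(21093 - 1*(-3866)) + sqrt(E + 18747) = (21093 - 1*(-3866)) + sqrt(1/7621 + 18747) = (21093 + 3866) + sqrt(142870888/7621) = 24959 + 2*sqrt(272204759362)/7621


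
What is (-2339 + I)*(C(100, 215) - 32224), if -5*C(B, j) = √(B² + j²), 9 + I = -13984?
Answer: 526282368 + 16332*√2249 ≈ 5.2706e+8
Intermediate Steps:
I = -13993 (I = -9 - 13984 = -13993)
C(B, j) = -√(B² + j²)/5
(-2339 + I)*(C(100, 215) - 32224) = (-2339 - 13993)*(-√(100² + 215²)/5 - 32224) = -16332*(-√(10000 + 46225)/5 - 32224) = -16332*(-√2249 - 32224) = -16332*(-32224 - √2249) = 526282368 + 16332*√2249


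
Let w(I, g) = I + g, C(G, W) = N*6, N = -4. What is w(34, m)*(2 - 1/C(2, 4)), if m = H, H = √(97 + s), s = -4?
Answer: 833/12 + 49*√93/24 ≈ 89.106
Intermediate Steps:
C(G, W) = -24 (C(G, W) = -4*6 = -24)
H = √93 (H = √(97 - 4) = √93 ≈ 9.6436)
m = √93 ≈ 9.6436
w(34, m)*(2 - 1/C(2, 4)) = (34 + √93)*(2 - 1/(-24)) = (34 + √93)*(2 - 1*(-1/24)) = (34 + √93)*(2 + 1/24) = (34 + √93)*(49/24) = 833/12 + 49*√93/24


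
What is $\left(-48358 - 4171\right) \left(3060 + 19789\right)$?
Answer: $-1200235121$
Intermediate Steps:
$\left(-48358 - 4171\right) \left(3060 + 19789\right) = \left(-52529\right) 22849 = -1200235121$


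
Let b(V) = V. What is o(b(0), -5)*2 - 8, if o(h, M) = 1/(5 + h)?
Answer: -38/5 ≈ -7.6000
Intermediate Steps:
o(b(0), -5)*2 - 8 = 2/(5 + 0) - 8 = 2/5 - 8 = (⅕)*2 - 8 = ⅖ - 8 = -38/5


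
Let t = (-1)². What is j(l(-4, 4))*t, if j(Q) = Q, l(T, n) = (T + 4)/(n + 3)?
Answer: 0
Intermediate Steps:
t = 1
l(T, n) = (4 + T)/(3 + n)
j(l(-4, 4))*t = ((4 - 4)/(3 + 4))*1 = (0/7)*1 = ((⅐)*0)*1 = 0*1 = 0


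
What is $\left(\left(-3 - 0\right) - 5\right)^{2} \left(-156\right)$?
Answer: $-9984$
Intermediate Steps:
$\left(\left(-3 - 0\right) - 5\right)^{2} \left(-156\right) = \left(\left(-3 + 0\right) - 5\right)^{2} \left(-156\right) = \left(-3 - 5\right)^{2} \left(-156\right) = \left(-8\right)^{2} \left(-156\right) = 64 \left(-156\right) = -9984$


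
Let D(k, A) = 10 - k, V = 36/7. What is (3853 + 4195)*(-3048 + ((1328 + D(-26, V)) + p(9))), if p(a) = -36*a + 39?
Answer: -15846512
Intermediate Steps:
V = 36/7 (V = 36*(1/7) = 36/7 ≈ 5.1429)
p(a) = 39 - 36*a
(3853 + 4195)*(-3048 + ((1328 + D(-26, V)) + p(9))) = (3853 + 4195)*(-3048 + ((1328 + (10 - 1*(-26))) + (39 - 36*9))) = 8048*(-3048 + ((1328 + (10 + 26)) + (39 - 324))) = 8048*(-3048 + ((1328 + 36) - 285)) = 8048*(-3048 + (1364 - 285)) = 8048*(-3048 + 1079) = 8048*(-1969) = -15846512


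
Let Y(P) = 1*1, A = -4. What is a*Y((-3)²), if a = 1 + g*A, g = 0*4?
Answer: 1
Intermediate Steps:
g = 0
Y(P) = 1
a = 1 (a = 1 + 0*(-4) = 1 + 0 = 1)
a*Y((-3)²) = 1*1 = 1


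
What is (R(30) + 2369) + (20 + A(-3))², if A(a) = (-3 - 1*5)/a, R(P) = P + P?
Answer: 26485/9 ≈ 2942.8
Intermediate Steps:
R(P) = 2*P
A(a) = -8/a (A(a) = (-3 - 5)/a = -8/a)
(R(30) + 2369) + (20 + A(-3))² = (2*30 + 2369) + (20 - 8/(-3))² = (60 + 2369) + (20 - 8*(-⅓))² = 2429 + (20 + 8/3)² = 2429 + (68/3)² = 2429 + 4624/9 = 26485/9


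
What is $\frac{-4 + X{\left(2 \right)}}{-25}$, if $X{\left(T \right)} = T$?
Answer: $\frac{2}{25} \approx 0.08$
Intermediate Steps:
$\frac{-4 + X{\left(2 \right)}}{-25} = \frac{-4 + 2}{-25} = \left(- \frac{1}{25}\right) \left(-2\right) = \frac{2}{25}$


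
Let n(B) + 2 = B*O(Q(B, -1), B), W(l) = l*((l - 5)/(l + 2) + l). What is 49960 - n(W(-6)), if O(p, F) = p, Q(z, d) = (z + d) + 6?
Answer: 197937/4 ≈ 49484.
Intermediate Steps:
Q(z, d) = 6 + d + z (Q(z, d) = (d + z) + 6 = 6 + d + z)
W(l) = l*(l + (-5 + l)/(2 + l)) (W(l) = l*((-5 + l)/(2 + l) + l) = l*(l + (-5 + l)/(2 + l)))
n(B) = -2 + B*(5 + B) (n(B) = -2 + B*(6 - 1 + B) = -2 + B*(5 + B))
49960 - n(W(-6)) = 49960 - (-2 + (-6*(-5 + (-6)**2 + 3*(-6))/(2 - 6))*(5 - 6*(-5 + (-6)**2 + 3*(-6))/(2 - 6))) = 49960 - (-2 + (-6*(-5 + 36 - 18)/(-4))*(5 - 6*(-5 + 36 - 18)/(-4))) = 49960 - (-2 + (-6*(-1/4)*13)*(5 - 6*(-1/4)*13)) = 49960 - (-2 + 39*(5 + 39/2)/2) = 49960 - (-2 + (39/2)*(49/2)) = 49960 - (-2 + 1911/4) = 49960 - 1*1903/4 = 49960 - 1903/4 = 197937/4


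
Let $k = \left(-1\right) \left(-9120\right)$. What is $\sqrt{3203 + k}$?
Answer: $\sqrt{12323} \approx 111.01$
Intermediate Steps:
$k = 9120$
$\sqrt{3203 + k} = \sqrt{3203 + 9120} = \sqrt{12323}$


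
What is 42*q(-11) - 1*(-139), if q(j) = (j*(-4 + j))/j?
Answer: -491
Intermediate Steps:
q(j) = -4 + j
42*q(-11) - 1*(-139) = 42*(-4 - 11) - 1*(-139) = 42*(-15) + 139 = -630 + 139 = -491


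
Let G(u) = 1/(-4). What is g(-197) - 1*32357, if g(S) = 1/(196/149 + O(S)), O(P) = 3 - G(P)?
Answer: -88042801/2721 ≈ -32357.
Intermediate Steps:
G(u) = -1/4
O(P) = 13/4 (O(P) = 3 - 1*(-1/4) = 3 + 1/4 = 13/4)
g(S) = 596/2721 (g(S) = 1/(196/149 + 13/4) = 1/(2721/596) = 596/2721)
g(-197) - 1*32357 = 596/2721 - 1*32357 = 596/2721 - 32357 = -88042801/2721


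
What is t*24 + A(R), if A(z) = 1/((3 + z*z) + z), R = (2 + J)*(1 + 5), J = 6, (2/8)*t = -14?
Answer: -3165119/2355 ≈ -1344.0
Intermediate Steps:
t = -56 (t = 4*(-14) = -56)
R = 48 (R = (2 + 6)*(1 + 5) = 8*6 = 48)
A(z) = 1/(3 + z + z²) (A(z) = 1/((3 + z²) + z) = 1/(3 + z + z²))
t*24 + A(R) = -56*24 + 1/(3 + 48 + 48²) = -1344 + 1/(3 + 48 + 2304) = -1344 + 1/2355 = -3165119/2355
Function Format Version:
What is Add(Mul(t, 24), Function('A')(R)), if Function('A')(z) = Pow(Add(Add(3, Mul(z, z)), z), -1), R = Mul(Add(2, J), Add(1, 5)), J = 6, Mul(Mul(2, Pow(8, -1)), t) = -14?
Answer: Rational(-3165119, 2355) ≈ -1344.0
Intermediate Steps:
t = -56 (t = Mul(4, -14) = -56)
R = 48 (R = Mul(Add(2, 6), Add(1, 5)) = Mul(8, 6) = 48)
Function('A')(z) = Pow(Add(3, z, Pow(z, 2)), -1) (Function('A')(z) = Pow(Add(Add(3, Pow(z, 2)), z), -1) = Pow(Add(3, z, Pow(z, 2)), -1))
Add(Mul(t, 24), Function('A')(R)) = Add(Mul(-56, 24), Pow(Add(3, 48, Pow(48, 2)), -1)) = Add(-1344, Pow(Add(3, 48, 2304), -1)) = Add(-1344, Pow(2355, -1)) = Add(-1344, Rational(1, 2355)) = Rational(-3165119, 2355)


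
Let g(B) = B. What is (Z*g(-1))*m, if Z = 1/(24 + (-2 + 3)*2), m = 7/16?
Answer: -7/416 ≈ -0.016827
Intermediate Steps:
m = 7/16 (m = 7*(1/16) = 7/16 ≈ 0.43750)
Z = 1/26 (Z = 1/(24 + 1*2) = 1/(24 + 2) = 1/26 ≈ 0.038462)
(Z*g(-1))*m = ((1/26)*(-1))*(7/16) = -1/26*7/16 = -7/416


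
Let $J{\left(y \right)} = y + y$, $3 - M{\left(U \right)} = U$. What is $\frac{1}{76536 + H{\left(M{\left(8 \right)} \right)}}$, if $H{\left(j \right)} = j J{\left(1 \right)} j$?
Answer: $\frac{1}{76586} \approx 1.3057 \cdot 10^{-5}$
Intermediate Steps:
$M{\left(U \right)} = 3 - U$
$J{\left(y \right)} = 2 y$
$H{\left(j \right)} = 2 j^{2}$ ($H{\left(j \right)} = j 2 \cdot 1 j = j 2 j = 2 j j = 2 j^{2}$)
$\frac{1}{76536 + H{\left(M{\left(8 \right)} \right)}} = \frac{1}{76536 + 2 \left(3 - 8\right)^{2}} = \frac{1}{76536 + 2 \left(-5\right)^{2}} = \frac{1}{76536 + 2 \cdot 25} = \frac{1}{76536 + 50} = \frac{1}{76586}$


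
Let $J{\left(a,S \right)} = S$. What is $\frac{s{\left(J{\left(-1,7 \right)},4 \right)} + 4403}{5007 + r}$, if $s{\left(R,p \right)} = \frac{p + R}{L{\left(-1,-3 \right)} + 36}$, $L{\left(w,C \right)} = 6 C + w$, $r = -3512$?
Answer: $\frac{74862}{25415} \approx 2.9456$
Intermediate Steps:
$L{\left(w,C \right)} = w + 6 C$
$s{\left(R,p \right)} = \frac{R}{17} + \frac{p}{17}$ ($s{\left(R,p \right)} = \frac{p + R}{\left(-1 + 6 \left(-3\right)\right) + 36} = \frac{R + p}{\left(-1 - 18\right) + 36} = \frac{R + p}{-19 + 36} = \frac{R + p}{17} = \left(R + p\right) \frac{1}{17} = \frac{R}{17} + \frac{p}{17}$)
$\frac{s{\left(J{\left(-1,7 \right)},4 \right)} + 4403}{5007 + r} = \frac{\left(\frac{1}{17} \cdot 7 + \frac{1}{17} \cdot 4\right) + 4403}{5007 - 3512} = \frac{\left(\frac{7}{17} + \frac{4}{17}\right) + 4403}{1495} = \left(\frac{11}{17} + 4403\right) \frac{1}{1495} = \frac{74862}{17} \cdot \frac{1}{1495} = \frac{74862}{25415}$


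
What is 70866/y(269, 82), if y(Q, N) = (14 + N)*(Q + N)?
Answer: 3937/1872 ≈ 2.1031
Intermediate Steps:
y(Q, N) = (14 + N)*(N + Q)
70866/y(269, 82) = 70866/(82**2 + 14*82 + 14*269 + 82*269) = 70866/(6724 + 1148 + 3766 + 22058) = 70866/33696 = 70866*(1/33696) = 3937/1872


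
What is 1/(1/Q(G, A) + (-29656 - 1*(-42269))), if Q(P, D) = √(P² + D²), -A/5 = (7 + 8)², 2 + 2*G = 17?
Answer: 63856150425/805417625310521 - 30*√22501/805417625310521 ≈ 7.9283e-5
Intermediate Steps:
G = 15/2 (G = -1 + (½)*17 = -1 + 17/2 = 15/2 ≈ 7.5000)
A = -1125 (A = -5*(7 + 8)² = -5*15² = -5*225 = -1125)
Q(P, D) = √(D² + P²)
1/(1/Q(G, A) + (-29656 - 1*(-42269))) = 1/(1/(√((-1125)² + (15/2)²)) + (-29656 - 1*(-42269))) = 1/(1/(√(1265625 + 225/4)) + (-29656 + 42269)) = 1/(1/(√(5062725/4)) + 12613) = 1/(1/(15*√22501/2) + 12613) = 1/(2*√22501/337515 + 12613) = 1/(12613 + 2*√22501/337515)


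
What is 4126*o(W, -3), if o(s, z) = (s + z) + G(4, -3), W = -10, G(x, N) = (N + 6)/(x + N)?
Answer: -41260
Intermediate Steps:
G(x, N) = (6 + N)/(N + x)
o(s, z) = 3 + s + z (o(s, z) = (s + z) + (6 - 3)/(-3 + 4) = (s + z) + 3/1 = (s + z) + 1*3 = (s + z) + 3 = 3 + s + z)
4126*o(W, -3) = 4126*(3 - 10 - 3) = 4126*(-10) = -41260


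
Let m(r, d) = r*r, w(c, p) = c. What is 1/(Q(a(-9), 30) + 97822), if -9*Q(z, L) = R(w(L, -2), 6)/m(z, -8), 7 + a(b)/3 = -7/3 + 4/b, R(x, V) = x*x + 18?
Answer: 3872/378766325 ≈ 1.0223e-5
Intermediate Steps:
R(x, V) = 18 + x² (R(x, V) = x² + 18 = 18 + x²)
a(b) = -28 + 12/b (a(b) = -21 + 3*(-7/3 + 4/b) = -21 + (-7 + 12/b) = -28 + 12/b)
m(r, d) = r²
Q(z, L) = -(18 + L²)/(9*z²) (Q(z, L) = -(18 + L²)/(9*(z²)) = -(18 + L²)/(9*z²))
1/(Q(a(-9), 30) + 97822) = 1/((-18 - 1*30²)/(9*(-28 + 12/(-9))²) + 97822) = 1/((-18 - 1*900)/(9*(-28 + 12*(-⅑))²) + 97822) = 1/((-18 - 900)/(9*(-28 - 4/3)²) + 97822) = 1/((⅑)*(-918)/(-88/3)² + 97822) = 1/((⅑)*(9/7744)*(-918) + 97822) = 1/(-459/3872 + 97822) = 1/(378766325/3872) = 3872/378766325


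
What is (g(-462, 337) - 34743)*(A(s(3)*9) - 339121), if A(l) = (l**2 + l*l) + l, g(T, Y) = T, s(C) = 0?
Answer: 11938754805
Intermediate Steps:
A(l) = l + 2*l**2 (A(l) = (l**2 + l**2) + l = 2*l**2 + l = l + 2*l**2)
(g(-462, 337) - 34743)*(A(s(3)*9) - 339121) = (-462 - 34743)*((0*9)*(1 + 2*(0*9)) - 339121) = -35205*(0*(1 + 2*0) - 339121) = -35205*(0*(1 + 0) - 339121) = -35205*(0*1 - 339121) = -35205*(0 - 339121) = -35205*(-339121) = 11938754805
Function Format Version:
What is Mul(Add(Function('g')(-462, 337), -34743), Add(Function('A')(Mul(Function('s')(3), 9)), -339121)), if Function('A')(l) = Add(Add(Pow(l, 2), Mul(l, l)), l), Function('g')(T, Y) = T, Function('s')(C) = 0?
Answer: 11938754805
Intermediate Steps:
Function('A')(l) = Add(l, Mul(2, Pow(l, 2))) (Function('A')(l) = Add(Add(Pow(l, 2), Pow(l, 2)), l) = Add(Mul(2, Pow(l, 2)), l) = Add(l, Mul(2, Pow(l, 2))))
Mul(Add(Function('g')(-462, 337), -34743), Add(Function('A')(Mul(Function('s')(3), 9)), -339121)) = Mul(Add(-462, -34743), Add(Mul(Mul(0, 9), Add(1, Mul(2, Mul(0, 9)))), -339121)) = Mul(-35205, Add(Mul(0, Add(1, Mul(2, 0))), -339121)) = Mul(-35205, Add(Mul(0, Add(1, 0)), -339121)) = Mul(-35205, Add(Mul(0, 1), -339121)) = Mul(-35205, Add(0, -339121)) = Mul(-35205, -339121) = 11938754805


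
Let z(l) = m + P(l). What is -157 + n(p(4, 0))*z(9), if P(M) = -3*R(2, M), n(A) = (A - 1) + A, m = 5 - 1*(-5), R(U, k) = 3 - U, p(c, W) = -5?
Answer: -234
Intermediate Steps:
m = 10 (m = 5 + 5 = 10)
n(A) = -1 + 2*A (n(A) = (-1 + A) + A = -1 + 2*A)
P(M) = -3 (P(M) = -3*(3 - 1*2) = -3*(3 - 2) = -3*1 = -3)
z(l) = 7 (z(l) = 10 - 3 = 7)
-157 + n(p(4, 0))*z(9) = -157 + (-1 + 2*(-5))*7 = -157 + (-1 - 10)*7 = -157 - 11*7 = -157 - 77 = -234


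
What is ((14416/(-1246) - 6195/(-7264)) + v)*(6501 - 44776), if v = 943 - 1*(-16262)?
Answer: -2978263728395575/4525472 ≈ -6.5811e+8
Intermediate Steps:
v = 17205 (v = 943 + 16262 = 17205)
((14416/(-1246) - 6195/(-7264)) + v)*(6501 - 44776) = ((14416/(-1246) - 6195/(-7264)) + 17205)*(6501 - 44776) = ((14416*(-1/1246) - 6195*(-1/7264)) + 17205)*(-38275) = ((-7208/623 + 6195/7264) + 17205)*(-38275) = (-48499427/4525472 + 17205)*(-38275) = (77812246333/4525472)*(-38275) = -2978263728395575/4525472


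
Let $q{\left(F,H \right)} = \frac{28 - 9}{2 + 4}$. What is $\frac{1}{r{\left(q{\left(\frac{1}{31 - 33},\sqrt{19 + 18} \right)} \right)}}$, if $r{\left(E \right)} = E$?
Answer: $\frac{6}{19} \approx 0.31579$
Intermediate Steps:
$q{\left(F,H \right)} = \frac{19}{6}$
$\frac{1}{r{\left(q{\left(\frac{1}{31 - 33},\sqrt{19 + 18} \right)} \right)}} = \frac{1}{\frac{19}{6}} = \frac{6}{19}$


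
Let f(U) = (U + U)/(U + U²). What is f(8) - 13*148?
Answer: -17314/9 ≈ -1923.8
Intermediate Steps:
f(U) = 2*U/(U + U²) (f(U) = (2*U)/(U + U²) = 2*U/(U + U²))
f(8) - 13*148 = 2/(1 + 8) - 13*148 = 2/9 - 1924 = -17314/9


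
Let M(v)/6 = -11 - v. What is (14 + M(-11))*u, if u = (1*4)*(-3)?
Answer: -168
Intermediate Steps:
u = -12 (u = 4*(-3) = -12)
M(v) = -66 - 6*v (M(v) = 6*(-11 - v) = -66 - 6*v)
(14 + M(-11))*u = (14 + (-66 - 6*(-11)))*(-12) = (14 + (-66 + 66))*(-12) = (14 + 0)*(-12) = 14*(-12) = -168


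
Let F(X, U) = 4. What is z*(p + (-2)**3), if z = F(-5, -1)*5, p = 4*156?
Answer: 12320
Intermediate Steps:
p = 624
z = 20 (z = 4*5 = 20)
z*(p + (-2)**3) = 20*(624 + (-2)**3) = 20*(624 - 8) = 20*616 = 12320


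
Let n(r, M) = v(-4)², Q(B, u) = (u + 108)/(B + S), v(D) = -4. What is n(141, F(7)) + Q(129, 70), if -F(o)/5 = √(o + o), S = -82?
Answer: 930/47 ≈ 19.787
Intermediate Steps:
Q(B, u) = (108 + u)/(-82 + B) (Q(B, u) = (u + 108)/(B - 82) = (108 + u)/(-82 + B))
F(o) = -5*√2*√o (F(o) = -5*√(o + o) = -5*√2*√o)
n(r, M) = 16 (n(r, M) = (-4)² = 16)
n(141, F(7)) + Q(129, 70) = 16 + (108 + 70)/(-82 + 129) = 16 + 178/47 = 930/47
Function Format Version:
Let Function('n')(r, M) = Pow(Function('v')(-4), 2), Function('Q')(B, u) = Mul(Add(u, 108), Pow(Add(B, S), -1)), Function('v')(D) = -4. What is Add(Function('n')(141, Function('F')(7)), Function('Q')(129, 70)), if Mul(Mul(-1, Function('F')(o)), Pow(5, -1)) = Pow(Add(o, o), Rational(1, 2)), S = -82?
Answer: Rational(930, 47) ≈ 19.787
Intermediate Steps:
Function('Q')(B, u) = Mul(Pow(Add(-82, B), -1), Add(108, u)) (Function('Q')(B, u) = Mul(Add(u, 108), Pow(Add(B, -82), -1)) = Mul(Add(108, u), Pow(Add(-82, B), -1)) = Mul(Pow(Add(-82, B), -1), Add(108, u)))
Function('F')(o) = Mul(-5, Pow(2, Rational(1, 2)), Pow(o, Rational(1, 2))) (Function('F')(o) = Mul(-5, Pow(Add(o, o), Rational(1, 2))) = Mul(-5, Pow(Mul(2, o), Rational(1, 2))) = Mul(-5, Mul(Pow(2, Rational(1, 2)), Pow(o, Rational(1, 2)))) = Mul(-5, Pow(2, Rational(1, 2)), Pow(o, Rational(1, 2))))
Function('n')(r, M) = 16 (Function('n')(r, M) = Pow(-4, 2) = 16)
Add(Function('n')(141, Function('F')(7)), Function('Q')(129, 70)) = Add(16, Mul(Pow(Add(-82, 129), -1), Add(108, 70))) = Add(16, Mul(Pow(47, -1), 178)) = Add(16, Mul(Rational(1, 47), 178)) = Add(16, Rational(178, 47)) = Rational(930, 47)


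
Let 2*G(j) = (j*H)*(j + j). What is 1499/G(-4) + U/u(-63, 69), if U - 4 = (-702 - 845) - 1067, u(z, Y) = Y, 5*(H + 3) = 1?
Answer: -367265/5152 ≈ -71.286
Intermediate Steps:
H = -14/5 (H = -3 + (1/5)*1 = -3 + 1/5 = -14/5 ≈ -2.8000)
U = -2610 (U = 4 + ((-702 - 845) - 1067) = 4 + (-1547 - 1067) = 4 - 2614 = -2610)
G(j) = -14*j**2/5 (G(j) = ((j*(-14/5))*(j + j))/2 = ((-14*j/5)*(2*j))/2 = (-28*j**2/5)/2 = -14*j**2/5)
1499/G(-4) + U/u(-63, 69) = 1499/((-14/5*(-4)**2)) - 2610/69 = 1499/((-14/5*16)) - 2610*1/69 = 1499/(-224/5) - 870/23 = 1499*(-5/224) - 870/23 = -7495/224 - 870/23 = -367265/5152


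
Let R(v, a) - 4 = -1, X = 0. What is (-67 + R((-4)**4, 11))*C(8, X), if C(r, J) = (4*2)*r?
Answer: -4096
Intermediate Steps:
R(v, a) = 3 (R(v, a) = 4 - 1 = 3)
C(r, J) = 8*r
(-67 + R((-4)**4, 11))*C(8, X) = (-67 + 3)*(8*8) = -64*64 = -4096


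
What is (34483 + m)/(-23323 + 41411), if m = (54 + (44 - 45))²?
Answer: 9323/4522 ≈ 2.0617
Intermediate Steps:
m = 2809 (m = (54 - 1)² = 53² = 2809)
(34483 + m)/(-23323 + 41411) = (34483 + 2809)/(-23323 + 41411) = 37292/18088 = 37292*(1/18088) = 9323/4522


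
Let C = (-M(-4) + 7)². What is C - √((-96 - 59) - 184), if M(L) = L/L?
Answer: 36 - I*√339 ≈ 36.0 - 18.412*I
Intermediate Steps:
M(L) = 1
C = 36 (C = (-1*1 + 7)² = (-1 + 7)² = 6² = 36)
C - √((-96 - 59) - 184) = 36 - √((-96 - 59) - 184) = 36 - √(-155 - 184) = 36 - √(-339) = 36 - I*√339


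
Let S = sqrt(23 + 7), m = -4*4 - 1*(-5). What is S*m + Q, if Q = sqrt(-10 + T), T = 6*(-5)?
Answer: -11*sqrt(30) + 2*I*sqrt(10) ≈ -60.25 + 6.3246*I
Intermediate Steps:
T = -30
m = -11 (m = -16 + 5 = -11)
Q = 2*I*sqrt(10) (Q = sqrt(-10 - 30) = sqrt(-40) = 2*I*sqrt(10) ≈ 6.3246*I)
S = sqrt(30) ≈ 5.4772
S*m + Q = sqrt(30)*(-11) + 2*I*sqrt(10) = -11*sqrt(30) + 2*I*sqrt(10)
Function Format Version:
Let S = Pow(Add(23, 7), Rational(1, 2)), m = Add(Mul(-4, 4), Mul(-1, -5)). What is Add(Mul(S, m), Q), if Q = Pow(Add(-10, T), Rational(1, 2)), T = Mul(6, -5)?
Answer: Add(Mul(-11, Pow(30, Rational(1, 2))), Mul(2, I, Pow(10, Rational(1, 2)))) ≈ Add(-60.250, Mul(6.3246, I))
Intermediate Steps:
T = -30
m = -11 (m = Add(-16, 5) = -11)
Q = Mul(2, I, Pow(10, Rational(1, 2))) (Q = Pow(Add(-10, -30), Rational(1, 2)) = Pow(-40, Rational(1, 2)) = Mul(2, I, Pow(10, Rational(1, 2))) ≈ Mul(6.3246, I))
S = Pow(30, Rational(1, 2)) ≈ 5.4772
Add(Mul(S, m), Q) = Add(Mul(Pow(30, Rational(1, 2)), -11), Mul(2, I, Pow(10, Rational(1, 2)))) = Add(Mul(-11, Pow(30, Rational(1, 2))), Mul(2, I, Pow(10, Rational(1, 2))))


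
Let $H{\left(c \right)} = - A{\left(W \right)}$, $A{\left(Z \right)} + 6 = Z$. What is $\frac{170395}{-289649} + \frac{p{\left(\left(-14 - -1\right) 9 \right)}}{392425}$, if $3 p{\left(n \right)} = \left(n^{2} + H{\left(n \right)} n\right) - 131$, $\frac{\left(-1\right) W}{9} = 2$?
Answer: $- \frac{7899521875}{13639861059} \approx -0.57915$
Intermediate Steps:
$W = -18$ ($W = \left(-9\right) 2 = -18$)
$A{\left(Z \right)} = -6 + Z$
$H{\left(c \right)} = 24$ ($H{\left(c \right)} = - (-6 - 18) = \left(-1\right) \left(-24\right) = 24$)
$p{\left(n \right)} = - \frac{131}{3} + 8 n + \frac{n^{2}}{3}$ ($p{\left(n \right)} = \frac{\left(n^{2} + 24 n\right) - 131}{3} = \frac{-131 + n^{2} + 24 n}{3} = - \frac{131}{3} + 8 n + \frac{n^{2}}{3}$)
$\frac{170395}{-289649} + \frac{p{\left(\left(-14 - -1\right) 9 \right)}}{392425} = \frac{170395}{-289649} + \frac{- \frac{131}{3} + 8 \left(-14 - -1\right) 9 + \frac{\left(\left(-14 - -1\right) 9\right)^{2}}{3}}{392425} = 170395 \left(- \frac{1}{289649}\right) + \left(- \frac{131}{3} + 8 \left(-14 + 1\right) 9 + \frac{\left(\left(-14 + 1\right) 9\right)^{2}}{3}\right) \frac{1}{392425} = - \frac{170395}{289649} + \left(- \frac{131}{3} + 8 \left(\left(-13\right) 9\right) + \frac{\left(\left(-13\right) 9\right)^{2}}{3}\right) \frac{1}{392425} = - \frac{170395}{289649} + \left(- \frac{131}{3} + 8 \left(-117\right) + \frac{\left(-117\right)^{2}}{3}\right) \frac{1}{392425} = - \frac{170395}{289649} + \left(- \frac{131}{3} - 936 + \frac{1}{3} \cdot 13689\right) \frac{1}{392425} = - \frac{170395}{289649} + \left(- \frac{131}{3} - 936 + 4563\right) \frac{1}{392425} = - \frac{170395}{289649} + \frac{10750}{3} \cdot \frac{1}{392425} = - \frac{170395}{289649} + \frac{430}{47091} = - \frac{7899521875}{13639861059}$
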